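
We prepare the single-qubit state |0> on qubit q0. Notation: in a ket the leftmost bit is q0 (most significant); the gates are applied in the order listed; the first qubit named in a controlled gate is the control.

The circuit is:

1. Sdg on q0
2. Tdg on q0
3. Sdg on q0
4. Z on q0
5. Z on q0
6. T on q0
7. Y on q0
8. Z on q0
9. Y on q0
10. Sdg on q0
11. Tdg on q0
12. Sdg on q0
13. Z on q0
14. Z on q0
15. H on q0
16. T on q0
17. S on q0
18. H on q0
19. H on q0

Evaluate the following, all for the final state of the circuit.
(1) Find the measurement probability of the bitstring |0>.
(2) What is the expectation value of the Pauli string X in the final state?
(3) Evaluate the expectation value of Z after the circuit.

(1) The probability of measuring |0> is 1/2.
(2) The observable X averages to -sqrt(2)/2.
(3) The observable Z averages to 0.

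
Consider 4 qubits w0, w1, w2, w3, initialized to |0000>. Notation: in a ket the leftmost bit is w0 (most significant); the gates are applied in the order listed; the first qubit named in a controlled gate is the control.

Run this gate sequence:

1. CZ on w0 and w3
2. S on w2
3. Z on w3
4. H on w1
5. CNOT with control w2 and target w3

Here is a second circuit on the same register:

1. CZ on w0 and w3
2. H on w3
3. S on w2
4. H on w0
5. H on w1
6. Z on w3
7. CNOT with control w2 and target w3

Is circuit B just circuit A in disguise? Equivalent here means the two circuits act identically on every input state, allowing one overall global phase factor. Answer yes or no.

No, they are not equivalent — no single phase factor reconciles the two unitaries.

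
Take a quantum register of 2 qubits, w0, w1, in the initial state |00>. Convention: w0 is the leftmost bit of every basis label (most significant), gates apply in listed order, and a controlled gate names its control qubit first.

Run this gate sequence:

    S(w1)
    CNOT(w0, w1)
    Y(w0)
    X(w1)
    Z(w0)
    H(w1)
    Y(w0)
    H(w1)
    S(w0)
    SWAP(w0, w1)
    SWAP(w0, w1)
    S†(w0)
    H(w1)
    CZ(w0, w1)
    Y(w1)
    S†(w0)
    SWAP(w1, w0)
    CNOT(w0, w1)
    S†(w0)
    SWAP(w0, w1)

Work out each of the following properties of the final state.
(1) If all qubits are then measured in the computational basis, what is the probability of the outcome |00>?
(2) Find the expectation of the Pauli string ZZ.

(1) Outcome |00> occurs with probability 1/2.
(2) The observable ZZ averages to 1.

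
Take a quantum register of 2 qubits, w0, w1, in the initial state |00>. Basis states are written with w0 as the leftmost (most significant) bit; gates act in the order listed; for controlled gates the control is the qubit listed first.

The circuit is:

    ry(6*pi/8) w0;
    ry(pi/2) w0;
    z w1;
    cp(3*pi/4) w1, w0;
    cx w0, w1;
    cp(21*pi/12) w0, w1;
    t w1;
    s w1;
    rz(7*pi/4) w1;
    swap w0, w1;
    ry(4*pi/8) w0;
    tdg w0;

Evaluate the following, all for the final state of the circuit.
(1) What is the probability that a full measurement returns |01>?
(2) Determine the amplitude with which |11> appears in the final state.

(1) Outcome |01> occurs with probability sqrt(2)/8 + 1/4.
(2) |11> carries amplitude (-sqrt(sqrt(2) + 2) - sqrt(2 - sqrt(2)))*exp(I*pi/8)/4 in the final state.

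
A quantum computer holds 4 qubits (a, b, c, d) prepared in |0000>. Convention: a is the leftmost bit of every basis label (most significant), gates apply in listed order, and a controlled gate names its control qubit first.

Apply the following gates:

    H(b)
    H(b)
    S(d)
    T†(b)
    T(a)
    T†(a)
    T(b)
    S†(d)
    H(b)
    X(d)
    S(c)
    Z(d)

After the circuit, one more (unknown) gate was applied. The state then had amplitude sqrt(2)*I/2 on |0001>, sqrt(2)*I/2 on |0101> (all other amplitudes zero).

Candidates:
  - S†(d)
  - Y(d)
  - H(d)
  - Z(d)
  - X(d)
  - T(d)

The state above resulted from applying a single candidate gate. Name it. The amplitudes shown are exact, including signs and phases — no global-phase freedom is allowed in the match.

It was S†(d) that produced the state shown. Key observation: gates 2-9 undo each other exactly, leaving only the rest of the circuit to track.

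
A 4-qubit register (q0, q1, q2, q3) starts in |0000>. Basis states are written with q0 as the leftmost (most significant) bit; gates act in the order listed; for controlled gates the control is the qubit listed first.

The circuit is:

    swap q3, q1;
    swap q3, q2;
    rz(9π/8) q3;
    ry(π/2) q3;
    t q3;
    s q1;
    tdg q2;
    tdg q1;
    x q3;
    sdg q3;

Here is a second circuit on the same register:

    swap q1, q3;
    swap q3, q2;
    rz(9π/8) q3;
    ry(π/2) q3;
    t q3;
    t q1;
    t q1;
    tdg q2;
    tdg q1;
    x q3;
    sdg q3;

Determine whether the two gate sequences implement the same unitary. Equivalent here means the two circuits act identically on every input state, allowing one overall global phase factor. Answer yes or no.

Yes — the two circuits implement the same unitary up to a global phase.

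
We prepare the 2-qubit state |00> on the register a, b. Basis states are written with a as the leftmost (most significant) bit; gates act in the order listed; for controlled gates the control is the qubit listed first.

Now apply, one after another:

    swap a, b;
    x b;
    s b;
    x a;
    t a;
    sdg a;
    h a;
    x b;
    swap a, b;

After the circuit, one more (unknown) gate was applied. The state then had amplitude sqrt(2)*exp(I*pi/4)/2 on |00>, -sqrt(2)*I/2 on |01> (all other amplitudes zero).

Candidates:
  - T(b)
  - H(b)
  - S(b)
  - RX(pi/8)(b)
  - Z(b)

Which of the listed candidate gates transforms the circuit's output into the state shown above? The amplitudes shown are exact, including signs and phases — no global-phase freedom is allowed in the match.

The applied gate was T(b).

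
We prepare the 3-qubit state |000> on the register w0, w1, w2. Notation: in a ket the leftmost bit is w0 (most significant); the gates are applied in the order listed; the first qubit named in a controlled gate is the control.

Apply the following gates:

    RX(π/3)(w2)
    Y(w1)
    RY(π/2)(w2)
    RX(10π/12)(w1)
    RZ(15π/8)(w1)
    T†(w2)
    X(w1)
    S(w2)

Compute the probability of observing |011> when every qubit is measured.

The probability of measuring |011> is sqrt(3)/8 + 1/4.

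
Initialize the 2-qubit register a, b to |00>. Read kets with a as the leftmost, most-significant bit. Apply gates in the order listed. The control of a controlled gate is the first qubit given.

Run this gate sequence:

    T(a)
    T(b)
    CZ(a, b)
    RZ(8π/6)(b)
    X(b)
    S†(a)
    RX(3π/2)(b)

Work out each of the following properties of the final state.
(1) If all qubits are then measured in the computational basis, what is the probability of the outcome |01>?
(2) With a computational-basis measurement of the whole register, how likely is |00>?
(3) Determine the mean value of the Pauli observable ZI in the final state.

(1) The probability of measuring |01> is 1/2.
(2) A full measurement returns |00> with probability 1/2.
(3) The expectation value of ZI is 1.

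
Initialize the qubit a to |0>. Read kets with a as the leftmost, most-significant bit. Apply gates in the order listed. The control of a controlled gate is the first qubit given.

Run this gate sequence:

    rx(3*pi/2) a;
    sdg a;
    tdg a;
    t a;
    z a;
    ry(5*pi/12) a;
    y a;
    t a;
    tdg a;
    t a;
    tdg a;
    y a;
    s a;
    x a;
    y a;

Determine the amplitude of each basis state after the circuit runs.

The resulting statevector has amplitude I*(-sqrt(4 - 2*sqrt(2))/8 + sqrt(12 - 6*sqrt(2))/8 + sqrt(2*sqrt(2) + 4)/8 + sqrt(6*sqrt(2) + 12)/8) on |0>, -sqrt(2*sqrt(2) + 4)/8 - sqrt(12 - 6*sqrt(2))/8 - sqrt(4 - 2*sqrt(2))/8 + sqrt(6*sqrt(2) + 12)/8 on |1>. Key observation: steps 7-12 multiply out to the identity, so the circuit reduces to the remaining gates.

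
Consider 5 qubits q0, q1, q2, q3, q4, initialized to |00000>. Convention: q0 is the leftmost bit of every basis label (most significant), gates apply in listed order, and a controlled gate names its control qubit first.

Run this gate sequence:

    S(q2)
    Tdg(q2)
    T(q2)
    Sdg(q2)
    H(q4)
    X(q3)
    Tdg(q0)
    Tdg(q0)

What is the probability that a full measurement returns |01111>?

The probability of measuring |01111> is 0. Key observation: steps 1-4 multiply out to the identity, so the circuit reduces to the remaining gates.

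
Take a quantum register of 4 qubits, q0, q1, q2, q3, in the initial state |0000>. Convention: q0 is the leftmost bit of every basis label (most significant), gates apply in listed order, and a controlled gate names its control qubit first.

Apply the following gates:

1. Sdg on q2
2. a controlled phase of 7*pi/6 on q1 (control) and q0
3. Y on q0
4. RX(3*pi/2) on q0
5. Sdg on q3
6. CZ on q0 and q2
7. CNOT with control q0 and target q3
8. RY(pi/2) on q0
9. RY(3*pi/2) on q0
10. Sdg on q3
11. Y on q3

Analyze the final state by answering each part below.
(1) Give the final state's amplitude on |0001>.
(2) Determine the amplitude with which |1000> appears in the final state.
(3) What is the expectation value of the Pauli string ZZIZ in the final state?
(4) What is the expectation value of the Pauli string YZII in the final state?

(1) The final state's coefficient on |0001> equals -sqrt(2)*I/2.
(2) |1000> carries amplitude -sqrt(2)*I/2 in the final state.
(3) In the final state, ZZIZ has expectation -1.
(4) The expectation value of YZII is 0.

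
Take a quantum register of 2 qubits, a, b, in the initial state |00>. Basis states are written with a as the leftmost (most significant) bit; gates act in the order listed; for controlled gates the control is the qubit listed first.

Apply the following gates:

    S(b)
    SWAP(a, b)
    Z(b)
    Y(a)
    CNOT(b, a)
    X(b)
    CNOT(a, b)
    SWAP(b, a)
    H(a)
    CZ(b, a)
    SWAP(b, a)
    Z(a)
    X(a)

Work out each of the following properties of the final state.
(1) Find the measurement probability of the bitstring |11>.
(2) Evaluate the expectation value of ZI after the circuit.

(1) The probability of measuring |11> is 0.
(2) The observable ZI averages to 1.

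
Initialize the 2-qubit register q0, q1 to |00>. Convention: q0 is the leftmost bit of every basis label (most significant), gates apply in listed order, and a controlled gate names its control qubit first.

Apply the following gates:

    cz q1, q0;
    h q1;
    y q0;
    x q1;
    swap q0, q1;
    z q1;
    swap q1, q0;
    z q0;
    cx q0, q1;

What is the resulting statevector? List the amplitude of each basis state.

After the circuit, the state carries amplitude 0 on |00>, 0 on |01>, sqrt(2)*I/2 on |10>, sqrt(2)*I/2 on |11>.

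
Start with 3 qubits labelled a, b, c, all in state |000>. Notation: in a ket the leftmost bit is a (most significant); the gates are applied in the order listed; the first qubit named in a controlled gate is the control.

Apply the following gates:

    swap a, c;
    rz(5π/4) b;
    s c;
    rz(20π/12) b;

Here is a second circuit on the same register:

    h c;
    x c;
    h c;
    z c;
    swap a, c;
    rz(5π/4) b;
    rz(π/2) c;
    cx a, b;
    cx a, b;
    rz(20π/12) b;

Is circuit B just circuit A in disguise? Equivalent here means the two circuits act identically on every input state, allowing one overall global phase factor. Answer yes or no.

Yes, they are equivalent — the unitaries differ by at most a global phase.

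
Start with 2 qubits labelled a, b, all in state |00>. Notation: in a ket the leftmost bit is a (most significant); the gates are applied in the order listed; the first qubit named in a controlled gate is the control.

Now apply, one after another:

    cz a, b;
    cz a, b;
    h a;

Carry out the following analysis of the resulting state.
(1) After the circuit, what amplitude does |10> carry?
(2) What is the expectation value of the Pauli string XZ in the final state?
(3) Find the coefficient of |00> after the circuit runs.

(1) The final state's coefficient on |10> equals sqrt(2)/2.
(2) The expectation value of XZ is 1.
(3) The final state's coefficient on |00> equals sqrt(2)/2.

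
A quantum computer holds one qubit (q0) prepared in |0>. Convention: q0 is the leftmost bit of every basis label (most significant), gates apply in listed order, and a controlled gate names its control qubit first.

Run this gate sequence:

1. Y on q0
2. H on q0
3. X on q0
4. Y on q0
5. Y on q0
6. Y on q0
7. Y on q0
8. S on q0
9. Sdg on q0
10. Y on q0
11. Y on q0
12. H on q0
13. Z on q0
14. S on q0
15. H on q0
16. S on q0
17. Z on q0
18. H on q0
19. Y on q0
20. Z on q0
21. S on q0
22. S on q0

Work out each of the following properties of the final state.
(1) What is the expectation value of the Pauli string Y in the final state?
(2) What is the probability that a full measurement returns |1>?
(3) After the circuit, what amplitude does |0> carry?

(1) In the final state, Y has expectation -1. Key observation: the block from step 6 through step 11 cancels to the identity and can be dropped.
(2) The probability of measuring |1> is 1/2.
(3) The final state's coefficient on |0> equals 1/2 + I/2.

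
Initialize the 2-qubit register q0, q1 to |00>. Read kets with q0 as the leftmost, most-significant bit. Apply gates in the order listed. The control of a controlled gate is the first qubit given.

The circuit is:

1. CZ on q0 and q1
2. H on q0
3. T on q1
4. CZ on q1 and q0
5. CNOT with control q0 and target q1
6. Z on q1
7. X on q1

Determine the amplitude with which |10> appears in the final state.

|10> carries amplitude -sqrt(2)/2 in the final state.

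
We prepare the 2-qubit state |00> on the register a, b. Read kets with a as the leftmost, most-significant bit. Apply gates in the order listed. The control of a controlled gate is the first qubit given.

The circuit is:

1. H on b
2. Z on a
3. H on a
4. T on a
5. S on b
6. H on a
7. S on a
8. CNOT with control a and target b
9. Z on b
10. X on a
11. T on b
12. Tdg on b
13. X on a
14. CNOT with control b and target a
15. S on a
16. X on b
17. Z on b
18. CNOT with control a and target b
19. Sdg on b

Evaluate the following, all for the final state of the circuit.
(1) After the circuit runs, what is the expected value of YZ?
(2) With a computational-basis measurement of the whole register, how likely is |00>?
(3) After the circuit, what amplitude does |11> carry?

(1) In the final state, YZ has expectation 0. Key observation: gates 10-13 undo each other exactly, leaving only the rest of the circuit to track.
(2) A full measurement returns |00> with probability 1/4 - sqrt(2)/8.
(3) |11> carries amplitude sqrt(2)*(-I - exp(3*I*pi/4))/4 in the final state.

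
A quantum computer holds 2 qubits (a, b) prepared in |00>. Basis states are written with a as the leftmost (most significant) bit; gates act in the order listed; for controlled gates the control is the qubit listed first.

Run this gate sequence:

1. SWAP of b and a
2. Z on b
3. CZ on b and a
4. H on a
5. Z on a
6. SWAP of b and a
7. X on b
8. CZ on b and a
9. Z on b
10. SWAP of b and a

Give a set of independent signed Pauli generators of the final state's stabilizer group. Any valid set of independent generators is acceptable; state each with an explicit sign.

The final state is stabilized by the group generated by +XI, +IZ; other independent generating sets are equally valid.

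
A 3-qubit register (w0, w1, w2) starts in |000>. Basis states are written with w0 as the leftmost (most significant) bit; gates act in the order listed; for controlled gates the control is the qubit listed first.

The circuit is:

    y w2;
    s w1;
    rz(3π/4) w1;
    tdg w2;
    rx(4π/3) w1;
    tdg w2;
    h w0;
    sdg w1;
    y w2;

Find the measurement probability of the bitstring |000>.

A full measurement returns |000> with probability 1/8.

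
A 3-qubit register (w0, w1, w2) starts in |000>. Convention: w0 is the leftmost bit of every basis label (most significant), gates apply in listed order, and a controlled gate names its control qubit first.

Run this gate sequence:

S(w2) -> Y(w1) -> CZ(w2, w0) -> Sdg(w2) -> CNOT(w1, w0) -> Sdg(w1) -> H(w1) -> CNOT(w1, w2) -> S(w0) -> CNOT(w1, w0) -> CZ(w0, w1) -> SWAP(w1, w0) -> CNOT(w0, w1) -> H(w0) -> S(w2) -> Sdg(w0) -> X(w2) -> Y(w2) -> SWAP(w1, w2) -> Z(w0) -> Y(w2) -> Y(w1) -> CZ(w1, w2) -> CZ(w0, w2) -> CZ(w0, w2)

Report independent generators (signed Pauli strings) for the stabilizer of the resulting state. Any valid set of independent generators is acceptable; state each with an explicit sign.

One valid set of independent stabilizer generators is -YZI, +ZYI, +IIZ (any independent generating set of the same group is equally correct).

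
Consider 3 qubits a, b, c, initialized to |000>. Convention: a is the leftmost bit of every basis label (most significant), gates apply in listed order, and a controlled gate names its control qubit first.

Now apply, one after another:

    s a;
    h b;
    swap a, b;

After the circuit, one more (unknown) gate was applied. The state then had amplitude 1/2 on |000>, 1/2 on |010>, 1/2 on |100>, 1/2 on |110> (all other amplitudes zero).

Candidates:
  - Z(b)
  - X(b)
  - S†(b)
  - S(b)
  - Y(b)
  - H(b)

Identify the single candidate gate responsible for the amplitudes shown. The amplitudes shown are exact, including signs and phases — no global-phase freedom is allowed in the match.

It was H(b) that produced the state shown.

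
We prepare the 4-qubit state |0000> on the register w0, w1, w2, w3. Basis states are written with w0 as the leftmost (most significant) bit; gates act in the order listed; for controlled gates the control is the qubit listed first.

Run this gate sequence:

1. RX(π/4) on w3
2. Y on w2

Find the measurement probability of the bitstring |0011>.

A full measurement returns |0011> with probability 1/2 - sqrt(2)/4.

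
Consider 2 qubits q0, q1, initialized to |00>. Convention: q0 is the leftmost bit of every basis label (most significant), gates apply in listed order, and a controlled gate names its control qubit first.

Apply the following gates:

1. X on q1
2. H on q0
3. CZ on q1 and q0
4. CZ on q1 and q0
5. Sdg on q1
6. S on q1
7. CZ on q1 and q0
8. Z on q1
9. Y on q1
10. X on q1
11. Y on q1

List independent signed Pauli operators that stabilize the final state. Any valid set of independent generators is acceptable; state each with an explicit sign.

The final state is stabilized by the group generated by -XI, +IZ; other independent generating sets are equally valid.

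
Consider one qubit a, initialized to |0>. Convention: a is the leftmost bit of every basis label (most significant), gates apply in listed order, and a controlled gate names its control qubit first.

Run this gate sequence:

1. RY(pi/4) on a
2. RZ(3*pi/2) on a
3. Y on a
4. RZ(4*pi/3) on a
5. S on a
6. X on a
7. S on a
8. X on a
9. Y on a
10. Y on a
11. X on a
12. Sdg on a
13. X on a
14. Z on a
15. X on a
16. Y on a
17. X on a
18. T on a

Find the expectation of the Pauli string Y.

In the final state, Y has expectation -1/4 + sqrt(3)/4. Key observation: the block from step 6 through step 13 cancels to the identity and can be dropped.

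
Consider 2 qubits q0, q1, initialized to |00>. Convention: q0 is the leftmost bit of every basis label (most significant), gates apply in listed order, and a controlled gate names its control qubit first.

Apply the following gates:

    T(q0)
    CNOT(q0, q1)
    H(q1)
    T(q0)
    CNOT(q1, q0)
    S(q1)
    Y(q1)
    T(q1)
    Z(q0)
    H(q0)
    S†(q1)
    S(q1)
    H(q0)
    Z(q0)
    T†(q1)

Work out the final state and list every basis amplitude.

The resulting statevector has amplitude 0 on |00>, sqrt(2)*I/2 on |01>, sqrt(2)/2 on |10>, 0 on |11>. Key observation: steps 8-15 multiply out to the identity, so the circuit reduces to the remaining gates.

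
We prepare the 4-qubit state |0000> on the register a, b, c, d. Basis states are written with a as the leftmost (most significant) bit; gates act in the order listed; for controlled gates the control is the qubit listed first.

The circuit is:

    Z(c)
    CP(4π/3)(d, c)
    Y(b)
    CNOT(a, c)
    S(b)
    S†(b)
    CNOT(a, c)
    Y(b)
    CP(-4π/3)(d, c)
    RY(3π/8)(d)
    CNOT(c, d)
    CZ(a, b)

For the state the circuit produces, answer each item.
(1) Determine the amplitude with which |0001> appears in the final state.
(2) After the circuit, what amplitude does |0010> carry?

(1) |0001> carries amplitude sin(3*pi/16) in the final state. Key observation: the block from step 2 through step 9 cancels to the identity and can be dropped.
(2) |0010> carries amplitude 0 in the final state.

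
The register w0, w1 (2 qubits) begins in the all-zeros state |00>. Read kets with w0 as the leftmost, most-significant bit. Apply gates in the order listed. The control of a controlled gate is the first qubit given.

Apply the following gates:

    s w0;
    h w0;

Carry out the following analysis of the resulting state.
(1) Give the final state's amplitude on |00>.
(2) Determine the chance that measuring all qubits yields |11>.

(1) The amplitude on |00> is sqrt(2)/2.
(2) The probability of measuring |11> is 0.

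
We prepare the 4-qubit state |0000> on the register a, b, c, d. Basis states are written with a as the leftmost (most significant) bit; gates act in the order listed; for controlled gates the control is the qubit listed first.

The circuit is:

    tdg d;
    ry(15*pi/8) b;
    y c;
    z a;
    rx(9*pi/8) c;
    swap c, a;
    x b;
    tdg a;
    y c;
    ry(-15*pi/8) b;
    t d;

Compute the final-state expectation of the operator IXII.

In the final state, IXII has expectation -sqrt(2)/2.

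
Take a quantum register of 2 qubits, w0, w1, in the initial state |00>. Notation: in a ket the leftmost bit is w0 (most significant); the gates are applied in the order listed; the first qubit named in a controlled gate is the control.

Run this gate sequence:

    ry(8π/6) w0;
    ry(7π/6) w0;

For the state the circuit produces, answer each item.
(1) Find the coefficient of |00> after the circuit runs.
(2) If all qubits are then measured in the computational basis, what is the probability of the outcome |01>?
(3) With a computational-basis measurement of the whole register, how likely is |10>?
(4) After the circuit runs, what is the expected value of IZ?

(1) The final state's coefficient on |00> equals -sqrt(2)/2.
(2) A full measurement returns |01> with probability 0.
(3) Outcome |10> occurs with probability 1/2.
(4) In the final state, IZ has expectation 1.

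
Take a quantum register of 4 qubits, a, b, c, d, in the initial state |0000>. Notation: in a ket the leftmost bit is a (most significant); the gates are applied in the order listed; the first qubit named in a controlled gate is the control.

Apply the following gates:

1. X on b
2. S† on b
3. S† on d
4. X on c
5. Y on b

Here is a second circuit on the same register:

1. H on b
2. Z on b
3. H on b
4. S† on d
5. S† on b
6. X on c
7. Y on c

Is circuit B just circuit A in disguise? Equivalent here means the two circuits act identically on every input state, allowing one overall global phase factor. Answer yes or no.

No: there is an input state on which the two circuits produce genuinely different outputs (not merely differing by a phase).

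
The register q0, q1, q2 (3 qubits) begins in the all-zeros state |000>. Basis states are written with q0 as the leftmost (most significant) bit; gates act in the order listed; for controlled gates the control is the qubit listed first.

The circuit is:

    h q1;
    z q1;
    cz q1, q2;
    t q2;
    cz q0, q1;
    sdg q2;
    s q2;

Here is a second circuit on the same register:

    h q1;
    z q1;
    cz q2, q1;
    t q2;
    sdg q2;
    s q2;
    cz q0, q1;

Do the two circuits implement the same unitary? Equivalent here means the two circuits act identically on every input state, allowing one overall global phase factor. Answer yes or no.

Yes, they are equivalent — the unitaries differ by at most a global phase.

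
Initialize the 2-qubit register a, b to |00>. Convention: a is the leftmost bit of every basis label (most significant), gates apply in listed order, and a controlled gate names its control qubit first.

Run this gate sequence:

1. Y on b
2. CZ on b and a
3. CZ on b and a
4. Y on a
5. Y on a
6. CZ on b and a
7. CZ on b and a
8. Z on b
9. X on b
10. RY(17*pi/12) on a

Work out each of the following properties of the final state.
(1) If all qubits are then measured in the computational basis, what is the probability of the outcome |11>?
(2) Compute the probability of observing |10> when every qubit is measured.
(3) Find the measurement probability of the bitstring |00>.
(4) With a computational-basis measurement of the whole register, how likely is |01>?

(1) The probability of measuring |11> is 0. Key observation: gates 2-7 undo each other exactly, leaving only the rest of the circuit to track.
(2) A full measurement returns |10> with probability -sqrt(2)/8 + sqrt(6)/8 + 1/2.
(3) The probability of measuring |00> is -sqrt(6)/8 + sqrt(2)/8 + 1/2.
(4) The probability of measuring |01> is 0.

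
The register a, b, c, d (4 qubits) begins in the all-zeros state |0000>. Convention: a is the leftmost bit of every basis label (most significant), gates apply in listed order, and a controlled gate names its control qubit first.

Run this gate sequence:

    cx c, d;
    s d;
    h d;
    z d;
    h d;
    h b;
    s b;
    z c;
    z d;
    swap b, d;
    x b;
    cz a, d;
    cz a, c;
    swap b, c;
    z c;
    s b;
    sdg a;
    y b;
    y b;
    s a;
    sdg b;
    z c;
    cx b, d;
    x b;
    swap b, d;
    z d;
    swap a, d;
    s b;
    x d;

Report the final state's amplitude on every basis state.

After the circuit, the state carries amplitude sqrt(2)/2 on |1001>, -sqrt(2)/2 on |1101>, and 0 on every other basis state. Key observation: gates 15-22 undo each other exactly, leaving only the rest of the circuit to track.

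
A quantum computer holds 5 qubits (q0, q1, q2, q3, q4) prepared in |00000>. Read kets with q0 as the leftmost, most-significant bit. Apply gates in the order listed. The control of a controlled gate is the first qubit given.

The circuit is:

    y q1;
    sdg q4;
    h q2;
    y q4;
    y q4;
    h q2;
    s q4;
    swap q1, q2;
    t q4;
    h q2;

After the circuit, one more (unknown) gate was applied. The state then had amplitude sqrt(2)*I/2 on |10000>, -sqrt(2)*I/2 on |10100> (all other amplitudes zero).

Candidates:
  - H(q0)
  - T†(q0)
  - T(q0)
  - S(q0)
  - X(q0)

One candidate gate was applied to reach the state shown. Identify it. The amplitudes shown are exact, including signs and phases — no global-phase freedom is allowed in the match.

The unique candidate consistent with the amplitudes is X(q0). Key observation: steps 2-7 multiply out to the identity, so the circuit reduces to the remaining gates.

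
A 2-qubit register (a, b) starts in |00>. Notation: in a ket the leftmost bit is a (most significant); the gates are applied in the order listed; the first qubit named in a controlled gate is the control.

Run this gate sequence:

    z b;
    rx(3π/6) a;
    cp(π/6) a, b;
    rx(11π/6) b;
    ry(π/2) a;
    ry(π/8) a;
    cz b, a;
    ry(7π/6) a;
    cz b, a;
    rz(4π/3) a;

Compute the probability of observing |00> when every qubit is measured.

A full measurement returns |00> with probability sqrt(3)/8 + 1/4.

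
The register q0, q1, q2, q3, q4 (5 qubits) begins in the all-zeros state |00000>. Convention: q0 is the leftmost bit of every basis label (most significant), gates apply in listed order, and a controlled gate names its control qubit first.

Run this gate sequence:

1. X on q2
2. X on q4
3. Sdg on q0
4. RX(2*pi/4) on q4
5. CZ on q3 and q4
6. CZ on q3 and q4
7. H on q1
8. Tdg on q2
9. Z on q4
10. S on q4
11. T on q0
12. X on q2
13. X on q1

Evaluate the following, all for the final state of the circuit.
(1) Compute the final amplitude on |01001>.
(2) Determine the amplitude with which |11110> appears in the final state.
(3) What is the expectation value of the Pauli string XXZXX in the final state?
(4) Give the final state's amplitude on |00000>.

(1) |01001> carries amplitude -exp(I*pi/4)/2 in the final state.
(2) The final state's coefficient on |11110> equals 0.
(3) The expectation value of XXZXX is 0.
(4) |00000> carries amplitude -exp(I*pi/4)/2 in the final state.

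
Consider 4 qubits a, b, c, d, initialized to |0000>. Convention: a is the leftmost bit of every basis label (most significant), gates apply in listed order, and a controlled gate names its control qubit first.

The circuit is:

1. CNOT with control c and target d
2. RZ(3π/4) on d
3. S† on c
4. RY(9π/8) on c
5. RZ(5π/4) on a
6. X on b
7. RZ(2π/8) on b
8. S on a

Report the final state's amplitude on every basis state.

After the circuit, the state carries amplitude exp(I*pi/8)*sin(pi/16) on |0100>, -exp(I*pi/8)*cos(pi/16) on |0110>, and 0 on every other basis state.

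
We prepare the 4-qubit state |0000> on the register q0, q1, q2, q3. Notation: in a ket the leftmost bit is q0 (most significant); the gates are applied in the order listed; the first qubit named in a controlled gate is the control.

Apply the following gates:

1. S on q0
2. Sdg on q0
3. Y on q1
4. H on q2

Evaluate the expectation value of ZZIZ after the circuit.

The expectation value of ZZIZ is -1. Key observation: the block from step 1 through step 2 cancels to the identity and can be dropped.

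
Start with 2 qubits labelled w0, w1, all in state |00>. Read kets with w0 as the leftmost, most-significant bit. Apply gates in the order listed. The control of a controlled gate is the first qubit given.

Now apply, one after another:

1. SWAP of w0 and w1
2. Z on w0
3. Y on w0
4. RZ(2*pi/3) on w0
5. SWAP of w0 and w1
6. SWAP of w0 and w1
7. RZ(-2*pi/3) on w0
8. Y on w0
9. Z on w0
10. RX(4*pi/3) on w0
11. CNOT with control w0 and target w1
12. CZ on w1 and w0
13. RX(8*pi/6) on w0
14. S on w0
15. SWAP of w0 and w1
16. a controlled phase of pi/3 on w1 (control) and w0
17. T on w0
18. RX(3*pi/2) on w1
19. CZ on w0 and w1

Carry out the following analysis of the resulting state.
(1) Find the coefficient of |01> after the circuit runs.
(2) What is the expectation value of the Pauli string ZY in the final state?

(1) The amplitude on |01> is sqrt(6)/8 - sqrt(2)*I/8.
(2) The expectation value of ZY is 1/4.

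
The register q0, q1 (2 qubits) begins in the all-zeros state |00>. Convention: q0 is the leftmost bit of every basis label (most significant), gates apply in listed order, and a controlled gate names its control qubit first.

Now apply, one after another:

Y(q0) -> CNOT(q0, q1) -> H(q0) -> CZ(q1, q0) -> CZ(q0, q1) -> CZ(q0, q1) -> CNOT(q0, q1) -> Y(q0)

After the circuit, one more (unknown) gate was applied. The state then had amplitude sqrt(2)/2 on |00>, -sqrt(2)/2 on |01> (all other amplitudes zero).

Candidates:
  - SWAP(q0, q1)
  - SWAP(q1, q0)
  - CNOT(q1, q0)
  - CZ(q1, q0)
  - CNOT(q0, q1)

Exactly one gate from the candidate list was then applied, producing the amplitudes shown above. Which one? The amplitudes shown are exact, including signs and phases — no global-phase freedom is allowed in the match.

The applied gate was CNOT(q1, q0).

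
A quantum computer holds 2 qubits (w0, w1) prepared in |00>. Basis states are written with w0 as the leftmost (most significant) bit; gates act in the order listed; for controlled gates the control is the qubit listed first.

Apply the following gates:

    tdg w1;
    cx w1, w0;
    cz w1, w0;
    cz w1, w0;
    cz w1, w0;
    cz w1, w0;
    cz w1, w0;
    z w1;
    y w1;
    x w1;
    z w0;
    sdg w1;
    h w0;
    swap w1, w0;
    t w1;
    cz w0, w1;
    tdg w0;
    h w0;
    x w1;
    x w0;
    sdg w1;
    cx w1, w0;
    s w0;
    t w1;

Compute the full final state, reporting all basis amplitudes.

The final amplitudes are exp(3*I*pi/4)/2 on |00>, exp(I*pi/4)/2 on |01>, -exp(I*pi/4)/2 on |10>, exp(3*I*pi/4)/2 on |11>. Key observation: gates 4-7 undo each other exactly, leaving only the rest of the circuit to track.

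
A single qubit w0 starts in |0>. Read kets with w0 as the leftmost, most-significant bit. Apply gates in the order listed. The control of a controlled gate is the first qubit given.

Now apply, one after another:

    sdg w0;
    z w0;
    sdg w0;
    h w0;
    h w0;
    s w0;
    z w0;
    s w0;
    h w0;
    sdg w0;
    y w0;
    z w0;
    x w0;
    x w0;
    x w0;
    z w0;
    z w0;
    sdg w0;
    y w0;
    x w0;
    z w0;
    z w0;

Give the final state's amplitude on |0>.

The final state's coefficient on |0> equals sqrt(2)/2. Key observation: steps 1-8 multiply out to the identity, so the circuit reduces to the remaining gates.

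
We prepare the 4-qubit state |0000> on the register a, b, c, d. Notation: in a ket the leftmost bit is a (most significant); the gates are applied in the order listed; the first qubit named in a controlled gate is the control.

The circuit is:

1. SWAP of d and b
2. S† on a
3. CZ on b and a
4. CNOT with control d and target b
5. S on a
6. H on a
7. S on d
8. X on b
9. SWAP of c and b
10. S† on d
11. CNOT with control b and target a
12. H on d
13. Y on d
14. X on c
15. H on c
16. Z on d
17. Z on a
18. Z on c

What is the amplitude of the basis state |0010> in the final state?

The final state's coefficient on |0010> equals sqrt(2)*I/4.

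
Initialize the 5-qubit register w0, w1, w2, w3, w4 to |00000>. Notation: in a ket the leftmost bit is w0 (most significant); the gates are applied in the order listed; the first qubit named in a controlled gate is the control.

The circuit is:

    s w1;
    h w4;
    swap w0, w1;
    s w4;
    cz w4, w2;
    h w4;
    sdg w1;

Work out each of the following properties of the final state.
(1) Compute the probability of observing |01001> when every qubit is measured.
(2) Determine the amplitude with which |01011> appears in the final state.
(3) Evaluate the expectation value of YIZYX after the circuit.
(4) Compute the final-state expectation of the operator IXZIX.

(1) Outcome |01001> occurs with probability 0.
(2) The amplitude on |01011> is 0.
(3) The expectation value of YIZYX is 0.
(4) The expectation value of IXZIX is 0.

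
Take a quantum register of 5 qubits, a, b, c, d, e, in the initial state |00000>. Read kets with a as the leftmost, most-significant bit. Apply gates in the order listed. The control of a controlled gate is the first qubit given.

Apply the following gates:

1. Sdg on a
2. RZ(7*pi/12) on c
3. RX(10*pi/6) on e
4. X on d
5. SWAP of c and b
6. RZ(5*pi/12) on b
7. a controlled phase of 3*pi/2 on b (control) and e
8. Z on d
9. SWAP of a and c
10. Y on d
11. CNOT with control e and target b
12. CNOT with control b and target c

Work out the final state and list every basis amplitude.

After the circuit, the state carries amplitude -sqrt(3)/2 on |00000>, -I/2 on |01101>, and 0 on every other basis state.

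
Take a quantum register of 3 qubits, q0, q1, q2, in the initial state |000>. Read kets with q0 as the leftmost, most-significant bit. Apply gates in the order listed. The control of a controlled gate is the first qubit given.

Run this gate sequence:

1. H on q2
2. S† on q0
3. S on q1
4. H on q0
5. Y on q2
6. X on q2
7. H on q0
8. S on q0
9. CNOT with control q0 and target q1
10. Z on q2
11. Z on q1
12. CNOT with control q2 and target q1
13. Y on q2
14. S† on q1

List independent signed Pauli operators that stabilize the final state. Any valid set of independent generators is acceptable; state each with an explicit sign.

The stabilizer group can be generated by -IXY, +ZII, -IZZ, among other valid generating sets.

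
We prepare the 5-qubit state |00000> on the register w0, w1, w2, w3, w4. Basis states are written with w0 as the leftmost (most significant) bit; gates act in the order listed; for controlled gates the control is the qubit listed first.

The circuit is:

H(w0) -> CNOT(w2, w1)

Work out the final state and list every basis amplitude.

The resulting statevector has amplitude sqrt(2)/2 on |00000>, sqrt(2)/2 on |10000>, and 0 on every other basis state.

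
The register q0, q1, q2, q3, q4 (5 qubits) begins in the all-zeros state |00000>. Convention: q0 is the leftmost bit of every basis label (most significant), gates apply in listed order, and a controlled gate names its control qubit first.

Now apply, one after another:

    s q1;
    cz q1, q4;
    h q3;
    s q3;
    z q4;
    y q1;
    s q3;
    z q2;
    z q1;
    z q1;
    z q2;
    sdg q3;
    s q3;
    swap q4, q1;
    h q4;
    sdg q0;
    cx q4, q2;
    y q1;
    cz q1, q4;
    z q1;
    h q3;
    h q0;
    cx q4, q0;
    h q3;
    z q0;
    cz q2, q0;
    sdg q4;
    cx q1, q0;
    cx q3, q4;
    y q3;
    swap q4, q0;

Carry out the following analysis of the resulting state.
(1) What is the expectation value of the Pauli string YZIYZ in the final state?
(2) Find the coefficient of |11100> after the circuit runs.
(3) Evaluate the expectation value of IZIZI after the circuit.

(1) The expectation value of YZIYZ is 0.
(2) |11100> carries amplitude 0 in the final state.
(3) In the final state, IZIZI has expectation 0.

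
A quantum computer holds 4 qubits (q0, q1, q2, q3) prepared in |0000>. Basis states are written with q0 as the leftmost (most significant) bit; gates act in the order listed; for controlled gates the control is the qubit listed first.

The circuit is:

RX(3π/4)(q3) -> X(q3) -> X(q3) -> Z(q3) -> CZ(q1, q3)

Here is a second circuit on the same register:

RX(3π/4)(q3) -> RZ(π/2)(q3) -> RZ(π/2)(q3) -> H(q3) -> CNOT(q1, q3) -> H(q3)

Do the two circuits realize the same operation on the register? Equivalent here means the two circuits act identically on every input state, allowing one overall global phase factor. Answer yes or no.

Yes: on every input state the two circuits agree up to one overall phase factor.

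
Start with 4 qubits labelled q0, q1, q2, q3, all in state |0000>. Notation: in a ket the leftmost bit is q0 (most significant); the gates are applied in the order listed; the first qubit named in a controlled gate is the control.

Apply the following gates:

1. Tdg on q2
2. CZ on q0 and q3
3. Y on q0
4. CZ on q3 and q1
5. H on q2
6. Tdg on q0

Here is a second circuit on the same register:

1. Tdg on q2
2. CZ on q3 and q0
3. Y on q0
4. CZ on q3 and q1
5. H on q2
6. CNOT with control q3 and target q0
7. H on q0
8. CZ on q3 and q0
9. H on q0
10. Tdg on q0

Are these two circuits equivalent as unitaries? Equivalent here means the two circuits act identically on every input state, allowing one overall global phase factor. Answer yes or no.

Yes — the two circuits implement the same unitary up to a global phase.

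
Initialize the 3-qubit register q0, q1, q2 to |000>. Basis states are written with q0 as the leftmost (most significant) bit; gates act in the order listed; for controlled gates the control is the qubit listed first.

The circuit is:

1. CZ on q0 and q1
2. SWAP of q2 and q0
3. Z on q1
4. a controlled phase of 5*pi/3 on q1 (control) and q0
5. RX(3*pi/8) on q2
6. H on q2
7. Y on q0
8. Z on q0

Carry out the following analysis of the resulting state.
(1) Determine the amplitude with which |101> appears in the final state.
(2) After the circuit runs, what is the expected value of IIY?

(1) |101> carries amplitude sqrt(2)*(sin(3*pi/16) - I*cos(3*pi/16))/2 in the final state.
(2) In the final state, IIY has expectation sqrt(sqrt(2) + 2)/2.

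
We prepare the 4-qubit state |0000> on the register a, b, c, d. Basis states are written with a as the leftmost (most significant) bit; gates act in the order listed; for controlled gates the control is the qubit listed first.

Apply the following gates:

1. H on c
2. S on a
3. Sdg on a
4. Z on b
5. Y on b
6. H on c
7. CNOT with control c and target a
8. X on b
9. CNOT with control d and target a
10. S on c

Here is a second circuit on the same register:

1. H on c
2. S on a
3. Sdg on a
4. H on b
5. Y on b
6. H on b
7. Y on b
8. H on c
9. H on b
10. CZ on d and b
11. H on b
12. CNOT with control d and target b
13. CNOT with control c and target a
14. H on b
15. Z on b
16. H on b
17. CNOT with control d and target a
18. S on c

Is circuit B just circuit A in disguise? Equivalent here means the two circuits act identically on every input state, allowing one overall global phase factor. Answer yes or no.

No — the two circuits implement different unitaries, even allowing a global phase.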